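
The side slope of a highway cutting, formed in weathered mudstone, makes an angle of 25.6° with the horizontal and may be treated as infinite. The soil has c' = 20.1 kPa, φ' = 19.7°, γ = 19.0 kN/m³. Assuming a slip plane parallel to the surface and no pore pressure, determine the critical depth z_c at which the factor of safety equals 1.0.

Setting FS = 1.00 in FS = [c' + γz cos²β tanφ'] / [γz sinβ cosβ] and solving for z:
z = c' / [γ cosβ (FS·sinβ − cosβ·tanφ')]
  = 20.1 / [19.0·cos25.6°·(1.00·sin25.6° − cos25.6°·tan19.7°)]
  = 20.1 / [19.0·0.9018·(1.00·0.4321 − 0.9018·0.3581)]
  = 20.1 / 1.8708 = 10.744 m

z_c = 10.74 m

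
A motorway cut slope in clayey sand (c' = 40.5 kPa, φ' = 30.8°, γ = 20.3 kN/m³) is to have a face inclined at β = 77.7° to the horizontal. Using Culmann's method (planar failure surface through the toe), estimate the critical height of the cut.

Culmann's analysis gives the critical failure plane at α_cr = (β + φ')/2 = (77.7 + 30.8)/2 = 54.2°, and the critical height
H_c = (4c'/γ) · sinβ cosφ' / [1 − cos(β − φ')]
    = (4·40.5/20.3) · sin77.7°·cos30.8° / [1 − cos(46.9°)]
    = 7.980 · 0.9770·0.8590 / [1 − 0.6833]
    = 7.980 · 0.8392 / 0.3167
    = 21.15 m

H_c = 21.15 m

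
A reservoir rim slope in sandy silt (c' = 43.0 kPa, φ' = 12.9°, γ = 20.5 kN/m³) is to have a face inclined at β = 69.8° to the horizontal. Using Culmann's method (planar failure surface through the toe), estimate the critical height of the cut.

H_c = 16.91 m

Culmann's analysis gives the critical failure plane at α_cr = (β + φ')/2 = (69.8 + 12.9)/2 = 41.4°, and the critical height
H_c = (4c'/γ) · sinβ cosφ' / [1 − cos(β − φ')]
    = (4·43.0/20.5) · sin69.8°·cos12.9° / [1 − cos(56.9°)]
    = 8.390 · 0.9385·0.9748 / [1 − 0.5461]
    = 8.390 · 0.9148 / 0.4539
    = 16.91 m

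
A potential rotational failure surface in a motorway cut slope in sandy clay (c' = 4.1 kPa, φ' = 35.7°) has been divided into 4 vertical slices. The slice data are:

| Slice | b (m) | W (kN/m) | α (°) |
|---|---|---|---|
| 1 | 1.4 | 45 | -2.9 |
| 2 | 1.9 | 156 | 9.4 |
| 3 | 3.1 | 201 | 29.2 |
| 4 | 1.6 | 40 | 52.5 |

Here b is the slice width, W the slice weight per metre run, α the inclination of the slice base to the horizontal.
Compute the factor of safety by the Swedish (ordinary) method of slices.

Ordinary method of slices: FS = Σ[c'·Δl_i + (W_i cosα_i)·tanφ'] / Σ W_i sinα_i, with Δl_i = b_i / cosα_i.
Slice 1: Δl = 1.4/cos(-2.9°) = 1.402 m; N'_1 = 45·cos(-2.9°) = 44.9; c'Δl = 5.75; W sinα = -2.3
Slice 2: Δl = 1.9/cos9.4° = 1.926 m; N'_2 = 156·cos9.4° = 153.9; c'Δl = 7.90; W sinα = 25.5
Slice 3: Δl = 3.1/cos29.2° = 3.551 m; N'_3 = 201·cos29.2° = 175.5; c'Δl = 14.56; W sinα = 98.1
Slice 4: Δl = 1.6/cos52.5° = 2.628 m; N'_4 = 40·cos52.5° = 24.4; c'Δl = 10.78; W sinα = 31.7
Σc'Δl = 39.0 kN/m; ΣN' = 398.7 kN/m; ΣW sinα = 153.0 kN/m
Resisting = 39.0 + 398.7·tan35.7° = 39.0 + 286.5 = 325.4 kN/m
FS = 325.4 / 153.0 = 2.127

FS = 2.13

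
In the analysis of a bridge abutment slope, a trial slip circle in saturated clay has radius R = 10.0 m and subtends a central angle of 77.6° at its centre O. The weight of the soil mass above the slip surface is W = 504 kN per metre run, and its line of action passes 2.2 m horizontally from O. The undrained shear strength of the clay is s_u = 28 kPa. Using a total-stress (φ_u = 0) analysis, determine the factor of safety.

Taking moments about the centre O, the resisting moment is provided by the undrained shear strength acting along the arc:
Arc length L_a = R·θ = 10.0·(77.6°·π/180) = 10.0·1.3544 = 13.54 m
M_R = s_u·L_a·R = 28·13.54·10.0 = 3792.3 kN·m/m
M_D = W·d = 504·2.2 = 1108.8 kN·m/m
FS = M_R / M_D = 3792.3 / 1108.8 = 3.420

FS = 3.42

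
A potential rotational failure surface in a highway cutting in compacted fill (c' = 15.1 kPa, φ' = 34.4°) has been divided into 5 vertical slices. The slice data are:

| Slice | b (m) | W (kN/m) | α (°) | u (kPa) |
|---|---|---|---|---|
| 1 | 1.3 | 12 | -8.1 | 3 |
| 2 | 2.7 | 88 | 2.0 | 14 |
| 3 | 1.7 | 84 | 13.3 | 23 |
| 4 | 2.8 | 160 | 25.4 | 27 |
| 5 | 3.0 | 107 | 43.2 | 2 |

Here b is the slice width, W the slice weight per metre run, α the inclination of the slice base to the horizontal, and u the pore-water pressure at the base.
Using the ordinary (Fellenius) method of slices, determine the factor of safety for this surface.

FS = 2.17

Ordinary method of slices: FS = Σ[c'·Δl_i + (W_i cosα_i − u_i·Δl_i)·tanφ'] / Σ W_i sinα_i, with Δl_i = b_i / cosα_i.
Slice 1: Δl = 1.3/cos(-8.1°) = 1.313 m; N'_1 = 12·cos(-8.1°) − 3·1.313 = 7.9; c'Δl = 19.83; W sinα = -1.7
Slice 2: Δl = 2.7/cos2.0° = 2.702 m; N'_2 = 88·cos2.0° − 14·2.702 = 50.1; c'Δl = 40.79; W sinα = 3.1
Slice 3: Δl = 1.7/cos13.3° = 1.747 m; N'_3 = 84·cos13.3° − 23·1.747 = 41.6; c'Δl = 26.38; W sinα = 19.3
Slice 4: Δl = 2.8/cos25.4° = 3.100 m; N'_4 = 160·cos25.4° − 27·3.100 = 60.8; c'Δl = 46.80; W sinα = 68.6
Slice 5: Δl = 3.0/cos43.2° = 4.115 m; N'_5 = 107·cos43.2° − 2·4.115 = 69.8; c'Δl = 62.14; W sinα = 73.2
Σc'Δl = 195.9 kN/m; ΣN' = 230.2 kN/m; ΣW sinα = 162.6 kN/m
Resisting = 195.9 + 230.2·tan34.4° = 195.9 + 157.7 = 353.6 kN/m
FS = 353.6 / 162.6 = 2.175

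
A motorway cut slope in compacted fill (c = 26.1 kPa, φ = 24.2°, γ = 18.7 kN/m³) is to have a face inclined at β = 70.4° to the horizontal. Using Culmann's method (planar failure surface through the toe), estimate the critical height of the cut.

Culmann's analysis gives the critical failure plane at α_cr = (β + φ)/2 = (70.4 + 24.2)/2 = 47.3°, and the critical height
H_c = (4c/γ) · sinβ cosφ / [1 − cos(β − φ)]
    = (4·26.1/18.7) · sin70.4°·cos24.2° / [1 − cos(46.2°)]
    = 5.583 · 0.9421·0.9121 / [1 − 0.6921]
    = 5.583 · 0.8593 / 0.3079
    = 15.58 m

H_c = 15.58 m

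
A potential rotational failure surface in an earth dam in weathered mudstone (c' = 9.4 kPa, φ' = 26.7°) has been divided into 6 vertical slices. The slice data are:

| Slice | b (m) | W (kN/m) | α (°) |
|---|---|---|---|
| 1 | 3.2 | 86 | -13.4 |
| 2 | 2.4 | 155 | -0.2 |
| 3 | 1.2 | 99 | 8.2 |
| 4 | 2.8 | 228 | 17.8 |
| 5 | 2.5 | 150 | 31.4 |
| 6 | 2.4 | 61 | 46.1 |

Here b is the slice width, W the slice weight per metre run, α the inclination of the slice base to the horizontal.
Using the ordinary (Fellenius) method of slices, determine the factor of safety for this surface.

FS = 2.79

Ordinary method of slices: FS = Σ[c'·Δl_i + (W_i cosα_i)·tanφ'] / Σ W_i sinα_i, with Δl_i = b_i / cosα_i.
Slice 1: Δl = 3.2/cos(-13.4°) = 3.290 m; N'_1 = 86·cos(-13.4°) = 83.7; c'Δl = 30.92; W sinα = -19.9
Slice 2: Δl = 2.4/cos(-0.2°) = 2.400 m; N'_2 = 155·cos(-0.2°) = 155.0; c'Δl = 22.56; W sinα = -0.5
Slice 3: Δl = 1.2/cos8.2° = 1.212 m; N'_3 = 99·cos8.2° = 98.0; c'Δl = 11.40; W sinα = 14.1
Slice 4: Δl = 2.8/cos17.8° = 2.941 m; N'_4 = 228·cos17.8° = 217.1; c'Δl = 27.64; W sinα = 69.7
Slice 5: Δl = 2.5/cos31.4° = 2.929 m; N'_5 = 150·cos31.4° = 128.0; c'Δl = 27.53; W sinα = 78.2
Slice 6: Δl = 2.4/cos46.1° = 3.461 m; N'_6 = 61·cos46.1° = 42.3; c'Δl = 32.54; W sinα = 44.0
Σc'Δl = 152.6 kN/m; ΣN' = 724.1 kN/m; ΣW sinα = 185.5 kN/m
Resisting = 152.6 + 724.1·tan26.7° = 152.6 + 364.2 = 516.8 kN/m
FS = 516.8 / 185.5 = 2.786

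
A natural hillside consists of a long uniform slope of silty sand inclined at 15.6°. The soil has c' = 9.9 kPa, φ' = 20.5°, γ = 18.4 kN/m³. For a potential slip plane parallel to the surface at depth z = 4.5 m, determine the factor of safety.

For an infinite slope with a slip plane parallel to the surface (no pore pressure): FS = [c' + γz cos²β tanφ'] / [γz sinβ cosβ].
γz = 18.4·4.5 = 82.80 kN/m²
Numerator = 9.9 + 82.80·cos²15.6°·tan20.5° = 9.9 + 82.80·0.9277·0.3739 = 38.619 kPa
Denominator = 82.80·sin15.6°·cos15.6° = 82.80·0.2689·0.9632 = 21.446 kPa
FS = 38.619 / 21.446 = 1.801

FS = 1.80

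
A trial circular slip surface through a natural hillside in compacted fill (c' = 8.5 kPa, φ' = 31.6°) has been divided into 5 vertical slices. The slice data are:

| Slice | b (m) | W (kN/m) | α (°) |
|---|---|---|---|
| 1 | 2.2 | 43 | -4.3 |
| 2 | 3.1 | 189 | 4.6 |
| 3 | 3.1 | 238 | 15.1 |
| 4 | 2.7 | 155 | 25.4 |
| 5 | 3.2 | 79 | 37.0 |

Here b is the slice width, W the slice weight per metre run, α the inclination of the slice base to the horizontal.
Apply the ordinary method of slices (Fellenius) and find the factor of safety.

FS = 2.88

Ordinary method of slices: FS = Σ[c'·Δl_i + (W_i cosα_i)·tanφ'] / Σ W_i sinα_i, with Δl_i = b_i / cosα_i.
Slice 1: Δl = 2.2/cos(-4.3°) = 2.206 m; N'_1 = 43·cos(-4.3°) = 42.9; c'Δl = 18.75; W sinα = -3.2
Slice 2: Δl = 3.1/cos4.6° = 3.110 m; N'_2 = 189·cos4.6° = 188.4; c'Δl = 26.44; W sinα = 15.2
Slice 3: Δl = 3.1/cos15.1° = 3.211 m; N'_3 = 238·cos15.1° = 229.8; c'Δl = 27.29; W sinα = 62.0
Slice 4: Δl = 2.7/cos25.4° = 2.989 m; N'_4 = 155·cos25.4° = 140.0; c'Δl = 25.41; W sinα = 66.5
Slice 5: Δl = 3.2/cos37.0° = 4.007 m; N'_5 = 79·cos37.0° = 63.1; c'Δl = 34.06; W sinα = 47.5
Σc'Δl = 131.9 kN/m; ΣN' = 664.2 kN/m; ΣW sinα = 188.0 kN/m
Resisting = 131.9 + 664.2·tan31.6° = 131.9 + 408.6 = 540.5 kN/m
FS = 540.5 / 188.0 = 2.876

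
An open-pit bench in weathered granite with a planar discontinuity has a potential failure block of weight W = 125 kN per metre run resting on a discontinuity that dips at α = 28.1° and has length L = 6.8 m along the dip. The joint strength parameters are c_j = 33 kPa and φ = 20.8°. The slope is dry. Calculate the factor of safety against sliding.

FS = 4.52

Resolving the block weight along and normal to the plane and applying the Mohr–Coulomb strength on the joint:
N' = W cosα = 125·cos28.1° = 110.3 kN/m
Driving force T = W sinα = 125·sin28.1° = 58.9 kN/m
Resisting force R = c_j·L + N'·tanφ = 33·6.8 + 110.3·tan20.8° = 224.4 + 41.9 = 266.3 kN/m
FS = R / T = 266.3 / 58.9 = 4.523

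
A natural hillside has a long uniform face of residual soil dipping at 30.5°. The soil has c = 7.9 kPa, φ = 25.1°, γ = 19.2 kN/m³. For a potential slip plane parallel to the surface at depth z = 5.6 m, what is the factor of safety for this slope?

FS = 0.96

For an infinite slope with a slip plane parallel to the surface (no pore pressure): FS = [c + γz cos²β tanφ] / [γz sinβ cosβ].
γz = 19.2·5.6 = 107.52 kN/m²
Numerator = 7.9 + 107.52·cos²30.5°·tan25.1° = 7.9 + 107.52·0.7424·0.4684 = 45.292 kPa
Denominator = 107.52·sin30.5°·cos30.5° = 107.52·0.5075·0.8616 = 47.020 kPa
FS = 45.292 / 47.020 = 0.963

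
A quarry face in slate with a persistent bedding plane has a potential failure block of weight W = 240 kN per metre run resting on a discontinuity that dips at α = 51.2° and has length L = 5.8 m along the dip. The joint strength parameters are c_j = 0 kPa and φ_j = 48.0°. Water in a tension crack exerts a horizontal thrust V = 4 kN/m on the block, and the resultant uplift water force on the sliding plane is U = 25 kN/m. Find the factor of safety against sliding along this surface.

Resolving the block weight along and normal to the plane and applying the Mohr–Coulomb strength on the joint:
N' = W cosα − U − V sinα = 240·cos51.2° − 25 − 4·sin51.2° = 122.3 kN/m
Driving force T = W sinα + V cosα = 240·sin51.2° + 4·cos51.2° = 189.5 kN/m
Resisting force R = c_j·L + N'·tanφ_j = 0·5.8 + 122.3·tan48.0° = 0.0 + 135.8 = 135.8 kN/m
FS = R / T = 135.8 / 189.5 = 0.716

FS = 0.72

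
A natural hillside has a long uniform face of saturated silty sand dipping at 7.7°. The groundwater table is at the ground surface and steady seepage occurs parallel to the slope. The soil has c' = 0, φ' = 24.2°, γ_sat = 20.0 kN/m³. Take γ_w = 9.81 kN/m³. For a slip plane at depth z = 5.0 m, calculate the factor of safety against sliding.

FS = 1.69

With seepage parallel to the slope and the water table at the surface, the effective normal stress on the slip plane uses the buoyant unit weight γ' = γ_sat − γ_w while the driving shear stress uses γ_sat:
FS = [c' + γ' z cos²β tanφ'] / [γ_sat z sinβ cosβ]
(For c' = 0 this reduces to FS = (γ'/γ_sat)·tanφ'/tanβ.)
γ' = 20.0 − 9.81 = 10.19 kN/m³
Numerator = 0.0 + 10.19·5.0·cos²7.7°·tan24.2° = 0.0 + 10.19·5.0·0.9820·0.4494 = 22.487 kPa
Denominator = 20.0·5.0·sin7.7°·cos7.7° = 20.0·5.0·0.1340·0.9910 = 13.278 kPa
FS = 22.487 / 13.278 = 1.694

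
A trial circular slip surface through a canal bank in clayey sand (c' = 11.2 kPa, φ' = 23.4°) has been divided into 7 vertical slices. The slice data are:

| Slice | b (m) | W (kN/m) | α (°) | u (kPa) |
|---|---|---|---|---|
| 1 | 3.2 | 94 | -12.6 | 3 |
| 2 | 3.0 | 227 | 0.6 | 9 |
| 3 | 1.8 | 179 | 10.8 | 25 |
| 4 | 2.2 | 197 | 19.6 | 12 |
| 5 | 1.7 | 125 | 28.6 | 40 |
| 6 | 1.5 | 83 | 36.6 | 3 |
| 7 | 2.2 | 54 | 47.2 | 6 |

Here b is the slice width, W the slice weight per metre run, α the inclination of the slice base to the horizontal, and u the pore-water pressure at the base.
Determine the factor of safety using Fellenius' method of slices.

Ordinary method of slices: FS = Σ[c'·Δl_i + (W_i cosα_i − u_i·Δl_i)·tanφ'] / Σ W_i sinα_i, with Δl_i = b_i / cosα_i.
Slice 1: Δl = 3.2/cos(-12.6°) = 3.279 m; N'_1 = 94·cos(-12.6°) − 3·3.279 = 81.9; c'Δl = 36.72; W sinα = -20.5
Slice 2: Δl = 3.0/cos0.6° = 3.000 m; N'_2 = 227·cos0.6° − 9·3.000 = 200.0; c'Δl = 33.60; W sinα = 2.4
Slice 3: Δl = 1.8/cos10.8° = 1.832 m; N'_3 = 179·cos10.8° − 25·1.832 = 130.0; c'Δl = 20.52; W sinα = 33.5
Slice 4: Δl = 2.2/cos19.6° = 2.335 m; N'_4 = 197·cos19.6° − 12·2.335 = 157.6; c'Δl = 26.16; W sinα = 66.1
Slice 5: Δl = 1.7/cos28.6° = 1.936 m; N'_5 = 125·cos28.6° − 40·1.936 = 32.3; c'Δl = 21.69; W sinα = 59.8
Slice 6: Δl = 1.5/cos36.6° = 1.868 m; N'_6 = 83·cos36.6° − 3·1.868 = 61.0; c'Δl = 20.93; W sinα = 49.5
Slice 7: Δl = 2.2/cos47.2° = 3.238 m; N'_7 = 54·cos47.2° − 6·3.238 = 17.3; c'Δl = 36.27; W sinα = 39.6
Σc'Δl = 195.9 kN/m; ΣN' = 680.1 kN/m; ΣW sinα = 230.4 kN/m
Resisting = 195.9 + 680.1·tan23.4° = 195.9 + 294.3 = 490.2 kN/m
FS = 490.2 / 230.4 = 2.127

FS = 2.13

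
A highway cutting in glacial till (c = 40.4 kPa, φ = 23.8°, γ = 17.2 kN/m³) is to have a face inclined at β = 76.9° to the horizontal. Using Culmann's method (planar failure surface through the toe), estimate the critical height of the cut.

H_c = 20.95 m

Culmann's analysis gives the critical failure plane at α_cr = (β + φ)/2 = (76.9 + 23.8)/2 = 50.4°, and the critical height
H_c = (4c/γ) · sinβ cosφ / [1 − cos(β − φ)]
    = (4·40.4/17.2) · sin76.9°·cos23.8° / [1 − cos(53.1°)]
    = 9.395 · 0.9740·0.9150 / [1 − 0.6004]
    = 9.395 · 0.8911 / 0.3996
    = 20.95 m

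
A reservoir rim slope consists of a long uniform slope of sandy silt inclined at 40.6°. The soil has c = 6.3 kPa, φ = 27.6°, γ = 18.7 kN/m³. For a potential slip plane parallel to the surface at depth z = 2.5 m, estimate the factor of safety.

FS = 0.88

For an infinite slope with a slip plane parallel to the surface (no pore pressure): FS = [c + γz cos²β tanφ] / [γz sinβ cosβ].
γz = 18.7·2.5 = 46.75 kN/m²
Numerator = 6.3 + 46.75·cos²40.6°·tan27.6° = 6.3 + 46.75·0.5765·0.5228 = 20.390 kPa
Denominator = 46.75·sin40.6°·cos40.6° = 46.75·0.6508·0.7593 = 23.100 kPa
FS = 20.390 / 23.100 = 0.883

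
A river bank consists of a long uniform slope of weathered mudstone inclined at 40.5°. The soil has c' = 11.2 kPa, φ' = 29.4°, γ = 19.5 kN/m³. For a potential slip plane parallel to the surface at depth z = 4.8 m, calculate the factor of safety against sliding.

For an infinite slope with a slip plane parallel to the surface (no pore pressure): FS = [c' + γz cos²β tanφ'] / [γz sinβ cosβ].
γz = 19.5·4.8 = 93.60 kN/m²
Numerator = 11.2 + 93.60·cos²40.5°·tan29.4° = 11.2 + 93.60·0.5782·0.5635 = 41.696 kPa
Denominator = 93.60·sin40.5°·cos40.5° = 93.60·0.6494·0.7604 = 46.224 kPa
FS = 41.696 / 46.224 = 0.902

FS = 0.90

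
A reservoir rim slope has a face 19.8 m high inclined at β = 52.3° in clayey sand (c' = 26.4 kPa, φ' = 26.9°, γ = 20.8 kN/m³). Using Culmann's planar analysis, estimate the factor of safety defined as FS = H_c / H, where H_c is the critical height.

H_c = (4c'/γ) · sinβ cosφ' / [1 − cos(β − φ')]
    = (4·26.4/20.8) · sin52.3°·cos26.9° / [1 − cos25.4°]
    = 5.077 · 0.7056 / 0.0967 = 37.06 m
FS = H_c / H = 37.06 / 19.8 = 1.872

FS = 1.87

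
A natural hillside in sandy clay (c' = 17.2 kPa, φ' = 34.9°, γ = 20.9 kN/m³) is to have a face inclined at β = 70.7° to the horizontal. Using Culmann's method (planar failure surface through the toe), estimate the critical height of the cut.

H_c = 13.49 m

Culmann's analysis gives the critical failure plane at α_cr = (β + φ')/2 = (70.7 + 34.9)/2 = 52.8°, and the critical height
H_c = (4c'/γ) · sinβ cosφ' / [1 − cos(β − φ')]
    = (4·17.2/20.9) · sin70.7°·cos34.9° / [1 − cos(35.8°)]
    = 3.292 · 0.9438·0.8202 / [1 − 0.8111]
    = 3.292 · 0.7741 / 0.1889
    = 13.49 m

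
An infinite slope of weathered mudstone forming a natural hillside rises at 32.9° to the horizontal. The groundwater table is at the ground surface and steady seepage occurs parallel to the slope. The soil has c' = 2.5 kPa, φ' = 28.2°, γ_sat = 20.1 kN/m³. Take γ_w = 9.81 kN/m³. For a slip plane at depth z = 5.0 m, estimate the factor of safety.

With seepage parallel to the slope and the water table at the surface, the effective normal stress on the slip plane uses the buoyant unit weight γ' = γ_sat − γ_w while the driving shear stress uses γ_sat:
FS = [c' + γ' z cos²β tanφ'] / [γ_sat z sinβ cosβ]
γ' = 20.1 − 9.81 = 10.29 kN/m³
Numerator = 2.5 + 10.29·5.0·cos²32.9°·tan28.2° = 2.5 + 10.29·5.0·0.7050·0.5362 = 21.948 kPa
Denominator = 20.1·5.0·sin32.9°·cos32.9° = 20.1·5.0·0.5432·0.8396 = 45.834 kPa
FS = 21.948 / 45.834 = 0.479

FS = 0.48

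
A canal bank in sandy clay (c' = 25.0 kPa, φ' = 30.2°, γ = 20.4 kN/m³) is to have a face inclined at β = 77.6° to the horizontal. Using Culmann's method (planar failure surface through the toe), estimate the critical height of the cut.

Culmann's analysis gives the critical failure plane at α_cr = (β + φ')/2 = (77.6 + 30.2)/2 = 53.9°, and the critical height
H_c = (4c'/γ) · sinβ cosφ' / [1 − cos(β − φ')]
    = (4·25.0/20.4) · sin77.6°·cos30.2° / [1 − cos(47.4°)]
    = 4.902 · 0.9767·0.8643 / [1 − 0.6769]
    = 4.902 · 0.8441 / 0.3231
    = 12.81 m

H_c = 12.81 m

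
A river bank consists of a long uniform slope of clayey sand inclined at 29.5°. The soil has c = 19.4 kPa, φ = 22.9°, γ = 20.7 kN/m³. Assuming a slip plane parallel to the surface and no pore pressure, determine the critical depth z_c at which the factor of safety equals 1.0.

Setting FS = 1.00 in FS = [c + γz cos²β tanφ] / [γz sinβ cosβ] and solving for z:
z = c / [γ cosβ (FS·sinβ − cosβ·tanφ)]
  = 19.4 / [20.7·cos29.5°·(1.00·sin29.5° − cos29.5°·tan22.9°)]
  = 19.4 / [20.7·0.8704·(1.00·0.4924 − 0.8704·0.4224)]
  = 19.4 / 2.2479 = 8.630 m

z_c = 8.63 m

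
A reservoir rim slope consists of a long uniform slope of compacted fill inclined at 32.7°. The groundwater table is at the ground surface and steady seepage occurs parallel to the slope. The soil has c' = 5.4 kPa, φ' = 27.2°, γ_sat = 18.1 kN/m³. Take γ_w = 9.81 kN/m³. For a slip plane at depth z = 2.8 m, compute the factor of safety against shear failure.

With seepage parallel to the slope and the water table at the surface, the effective normal stress on the slip plane uses the buoyant unit weight γ' = γ_sat − γ_w while the driving shear stress uses γ_sat:
FS = [c' + γ' z cos²β tanφ'] / [γ_sat z sinβ cosβ]
γ' = 18.1 − 9.81 = 8.29 kN/m³
Numerator = 5.4 + 8.29·2.8·cos²32.7°·tan27.2° = 5.4 + 8.29·2.8·0.7081·0.5139 = 13.848 kPa
Denominator = 18.1·2.8·sin32.7°·cos32.7° = 18.1·2.8·0.5402·0.8415 = 23.040 kPa
FS = 13.848 / 23.040 = 0.601

FS = 0.60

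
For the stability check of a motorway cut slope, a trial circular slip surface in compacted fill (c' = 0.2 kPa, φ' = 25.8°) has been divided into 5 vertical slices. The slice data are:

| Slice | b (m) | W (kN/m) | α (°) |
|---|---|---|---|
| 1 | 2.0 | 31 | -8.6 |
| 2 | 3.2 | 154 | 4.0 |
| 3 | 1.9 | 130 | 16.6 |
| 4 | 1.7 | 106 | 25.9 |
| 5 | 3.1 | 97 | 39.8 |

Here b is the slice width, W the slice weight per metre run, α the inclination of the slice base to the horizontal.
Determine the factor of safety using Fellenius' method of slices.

Ordinary method of slices: FS = Σ[c'·Δl_i + (W_i cosα_i)·tanφ'] / Σ W_i sinα_i, with Δl_i = b_i / cosα_i.
Slice 1: Δl = 2.0/cos(-8.6°) = 2.023 m; N'_1 = 31·cos(-8.6°) = 30.7; c'Δl = 0.40; W sinα = -4.6
Slice 2: Δl = 3.2/cos4.0° = 3.208 m; N'_2 = 154·cos4.0° = 153.6; c'Δl = 0.64; W sinα = 10.7
Slice 3: Δl = 1.9/cos16.6° = 1.983 m; N'_3 = 130·cos16.6° = 124.6; c'Δl = 0.40; W sinα = 37.1
Slice 4: Δl = 1.7/cos25.9° = 1.890 m; N'_4 = 106·cos25.9° = 95.4; c'Δl = 0.38; W sinα = 46.3
Slice 5: Δl = 3.1/cos39.8° = 4.035 m; N'_5 = 97·cos39.8° = 74.5; c'Δl = 0.81; W sinα = 62.1
Σc'Δl = 2.6 kN/m; ΣN' = 478.7 kN/m; ΣW sinα = 151.6 kN/m
Resisting = 2.6 + 478.7·tan25.8° = 2.6 + 231.4 = 234.1 kN/m
FS = 234.1 / 151.6 = 1.544

FS = 1.54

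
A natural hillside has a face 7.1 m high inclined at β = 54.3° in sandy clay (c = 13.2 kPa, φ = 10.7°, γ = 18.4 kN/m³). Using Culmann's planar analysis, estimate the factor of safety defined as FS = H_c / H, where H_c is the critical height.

H_c = (4c/γ) · sinβ cosφ / [1 − cos(β − φ)]
    = (4·13.2/18.4) · sin54.3°·cos10.7° / [1 − cos43.6°]
    = 2.870 · 0.7980 / 0.2758 = 8.30 m
FS = H_c / H = 8.30 / 7.1 = 1.169

FS = 1.17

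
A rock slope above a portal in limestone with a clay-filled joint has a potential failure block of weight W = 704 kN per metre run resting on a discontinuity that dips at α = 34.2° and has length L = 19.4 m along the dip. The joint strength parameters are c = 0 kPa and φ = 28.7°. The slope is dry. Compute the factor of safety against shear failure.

Resolving the block weight along and normal to the plane and applying the Mohr–Coulomb strength on the joint:
N' = W cosα = 704·cos34.2° = 582.3 kN/m
Driving force T = W sinα = 704·sin34.2° = 395.7 kN/m
Resisting force R = c·L + N'·tanφ = 0·19.4 + 582.3·tan28.7° = 0.0 + 318.8 = 318.8 kN/m
FS = R / T = 318.8 / 395.7 = 0.806

FS = 0.81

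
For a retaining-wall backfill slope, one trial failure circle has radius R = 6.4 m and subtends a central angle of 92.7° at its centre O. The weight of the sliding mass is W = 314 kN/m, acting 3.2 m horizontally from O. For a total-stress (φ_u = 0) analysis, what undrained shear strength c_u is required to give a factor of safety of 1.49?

FS = c_u·L_a·R / (W·d), so c_u = FS·W·d / (L_a·R).
Arc length L_a = R·θ = 6.4·(92.7°·π/180) = 6.4·1.6179 = 10.35 m
c_u = 1.49·314·3.2 / (10.35·6.4) = 1497.2 / 66.27 = 22.59 kPa

c_u = 22.6 kPa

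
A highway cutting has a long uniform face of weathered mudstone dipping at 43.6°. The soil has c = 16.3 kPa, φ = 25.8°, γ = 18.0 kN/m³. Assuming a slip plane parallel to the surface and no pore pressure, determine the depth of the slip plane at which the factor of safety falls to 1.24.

Setting FS = 1.24 in FS = [c + γz cos²β tanφ] / [γz sinβ cosβ] and solving for z:
z = c / [γ cosβ (FS·sinβ − cosβ·tanφ)]
  = 16.3 / [18.0·cos43.6°·(1.24·sin43.6° − cos43.6°·tan25.8°)]
  = 16.3 / [18.0·0.7242·(1.24·0.6896 − 0.7242·0.4834)]
  = 16.3 / 6.5834 = 2.476 m

z = 2.48 m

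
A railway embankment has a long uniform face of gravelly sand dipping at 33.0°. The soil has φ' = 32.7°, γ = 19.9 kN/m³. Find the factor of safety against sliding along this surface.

FS = 0.99

For a dry cohesionless infinite slope the factor of safety is FS = tanφ' / tanβ.
FS = tan32.7° / tan33.0° = 0.6420 / 0.6494 = 0.989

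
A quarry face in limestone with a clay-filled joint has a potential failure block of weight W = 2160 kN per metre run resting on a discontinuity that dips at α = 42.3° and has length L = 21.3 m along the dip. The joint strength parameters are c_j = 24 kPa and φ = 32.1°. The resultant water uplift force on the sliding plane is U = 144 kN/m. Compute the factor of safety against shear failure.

FS = 0.98

Resolving the block weight along and normal to the plane and applying the Mohr–Coulomb strength on the joint:
N' = W cosα − U = 2160·cos42.3° − 144 = 1453.6 kN/m
Driving force T = W sinα = 2160·sin42.3° = 1453.7 kN/m
Resisting force R = c_j·L + N'·tanφ = 24·21.3 + 1453.6·tan32.1° = 511.2 + 911.8 = 1423.0 kN/m
FS = R / T = 1423.0 / 1453.7 = 0.979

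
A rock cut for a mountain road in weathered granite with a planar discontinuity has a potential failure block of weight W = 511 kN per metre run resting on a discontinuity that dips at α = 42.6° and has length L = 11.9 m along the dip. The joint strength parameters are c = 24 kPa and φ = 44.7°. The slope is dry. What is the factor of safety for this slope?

Resolving the block weight along and normal to the plane and applying the Mohr–Coulomb strength on the joint:
N' = W cosα = 511·cos42.6° = 376.1 kN/m
Driving force T = W sinα = 511·sin42.6° = 345.9 kN/m
Resisting force R = c·L + N'·tanφ = 24·11.9 + 376.1·tan44.7° = 285.6 + 372.2 = 657.8 kN/m
FS = R / T = 657.8 / 345.9 = 1.902

FS = 1.90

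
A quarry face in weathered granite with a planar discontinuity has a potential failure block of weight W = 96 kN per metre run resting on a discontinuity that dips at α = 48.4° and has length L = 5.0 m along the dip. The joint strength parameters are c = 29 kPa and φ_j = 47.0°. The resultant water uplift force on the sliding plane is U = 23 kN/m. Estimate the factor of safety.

Resolving the block weight along and normal to the plane and applying the Mohr–Coulomb strength on the joint:
N' = W cosα − U = 96·cos48.4° − 23 = 40.7 kN/m
Driving force T = W sinα = 96·sin48.4° = 71.8 kN/m
Resisting force R = c·L + N'·tanφ_j = 29·5.0 + 40.7·tan47.0° = 145.0 + 43.7 = 188.7 kN/m
FS = R / T = 188.7 / 71.8 = 2.628

FS = 2.63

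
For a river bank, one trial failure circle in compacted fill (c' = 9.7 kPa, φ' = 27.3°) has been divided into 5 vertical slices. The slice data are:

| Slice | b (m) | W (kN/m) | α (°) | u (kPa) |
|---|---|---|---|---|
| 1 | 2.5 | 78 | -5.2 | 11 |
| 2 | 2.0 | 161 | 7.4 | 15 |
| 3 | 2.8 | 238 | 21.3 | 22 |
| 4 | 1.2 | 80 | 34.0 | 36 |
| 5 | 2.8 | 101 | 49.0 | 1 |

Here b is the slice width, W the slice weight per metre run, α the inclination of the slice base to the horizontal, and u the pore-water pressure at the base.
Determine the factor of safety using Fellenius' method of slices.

Ordinary method of slices: FS = Σ[c'·Δl_i + (W_i cosα_i − u_i·Δl_i)·tanφ'] / Σ W_i sinα_i, with Δl_i = b_i / cosα_i.
Slice 1: Δl = 2.5/cos(-5.2°) = 2.510 m; N'_1 = 78·cos(-5.2°) − 11·2.510 = 50.1; c'Δl = 24.35; W sinα = -7.1
Slice 2: Δl = 2.0/cos7.4° = 2.017 m; N'_2 = 161·cos7.4° − 15·2.017 = 129.4; c'Δl = 19.56; W sinα = 20.7
Slice 3: Δl = 2.8/cos21.3° = 3.005 m; N'_3 = 238·cos21.3° − 22·3.005 = 155.6; c'Δl = 29.15; W sinα = 86.5
Slice 4: Δl = 1.2/cos34.0° = 1.447 m; N'_4 = 80·cos34.0° − 36·1.447 = 14.2; c'Δl = 14.04; W sinα = 44.7
Slice 5: Δl = 2.8/cos49.0° = 4.268 m; N'_5 = 101·cos49.0° − 1·4.268 = 62.0; c'Δl = 41.40; W sinα = 76.2
Σc'Δl = 128.5 kN/m; ΣN' = 411.3 kN/m; ΣW sinα = 221.1 kN/m
Resisting = 128.5 + 411.3·tan27.3° = 128.5 + 212.3 = 340.8 kN/m
FS = 340.8 / 221.1 = 1.541

FS = 1.54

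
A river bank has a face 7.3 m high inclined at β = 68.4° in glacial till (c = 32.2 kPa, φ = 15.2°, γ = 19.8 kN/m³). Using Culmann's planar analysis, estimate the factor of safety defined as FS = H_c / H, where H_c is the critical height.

FS = 1.99

H_c = (4c/γ) · sinβ cosφ / [1 − cos(β − φ)]
    = (4·32.2/19.8) · sin68.4°·cos15.2° / [1 − cos53.2°]
    = 6.505 · 0.8972 / 0.4010 = 14.56 m
FS = H_c / H = 14.56 / 7.3 = 1.994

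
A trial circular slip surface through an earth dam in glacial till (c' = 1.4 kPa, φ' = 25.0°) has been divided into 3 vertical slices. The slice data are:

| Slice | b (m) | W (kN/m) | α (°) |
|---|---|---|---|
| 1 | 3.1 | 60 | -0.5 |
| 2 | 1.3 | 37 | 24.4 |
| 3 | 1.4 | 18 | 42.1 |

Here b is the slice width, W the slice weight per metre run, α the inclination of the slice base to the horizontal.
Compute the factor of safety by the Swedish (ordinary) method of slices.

FS = 2.20

Ordinary method of slices: FS = Σ[c'·Δl_i + (W_i cosα_i)·tanφ'] / Σ W_i sinα_i, with Δl_i = b_i / cosα_i.
Slice 1: Δl = 3.1/cos(-0.5°) = 3.100 m; N'_1 = 60·cos(-0.5°) = 60.0; c'Δl = 4.34; W sinα = -0.5
Slice 2: Δl = 1.3/cos24.4° = 1.427 m; N'_2 = 37·cos24.4° = 33.7; c'Δl = 2.00; W sinα = 15.3
Slice 3: Δl = 1.4/cos42.1° = 1.887 m; N'_3 = 18·cos42.1° = 13.4; c'Δl = 2.64; W sinα = 12.1
Σc'Δl = 9.0 kN/m; ΣN' = 107.0 kN/m; ΣW sinα = 26.8 kN/m
Resisting = 9.0 + 107.0·tan25.0° = 9.0 + 49.9 = 58.9 kN/m
FS = 58.9 / 26.8 = 2.195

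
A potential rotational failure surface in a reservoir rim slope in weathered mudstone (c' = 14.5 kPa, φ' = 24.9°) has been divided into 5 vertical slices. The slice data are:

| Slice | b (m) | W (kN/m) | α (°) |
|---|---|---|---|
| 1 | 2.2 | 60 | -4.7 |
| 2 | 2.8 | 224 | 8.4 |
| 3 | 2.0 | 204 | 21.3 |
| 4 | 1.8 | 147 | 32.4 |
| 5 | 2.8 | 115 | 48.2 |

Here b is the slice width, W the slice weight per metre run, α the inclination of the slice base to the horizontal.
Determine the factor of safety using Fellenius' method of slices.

Ordinary method of slices: FS = Σ[c'·Δl_i + (W_i cosα_i)·tanφ'] / Σ W_i sinα_i, with Δl_i = b_i / cosα_i.
Slice 1: Δl = 2.2/cos(-4.7°) = 2.207 m; N'_1 = 60·cos(-4.7°) = 59.8; c'Δl = 32.01; W sinα = -4.9
Slice 2: Δl = 2.8/cos8.4° = 2.830 m; N'_2 = 224·cos8.4° = 221.6; c'Δl = 41.04; W sinα = 32.7
Slice 3: Δl = 2.0/cos21.3° = 2.147 m; N'_3 = 204·cos21.3° = 190.1; c'Δl = 31.13; W sinα = 74.1
Slice 4: Δl = 1.8/cos32.4° = 2.132 m; N'_4 = 147·cos32.4° = 124.1; c'Δl = 30.91; W sinα = 78.8
Slice 5: Δl = 2.8/cos48.2° = 4.201 m; N'_5 = 115·cos48.2° = 76.7; c'Δl = 60.91; W sinα = 85.7
Σc'Δl = 196.0 kN/m; ΣN' = 672.2 kN/m; ΣW sinα = 266.4 kN/m
Resisting = 196.0 + 672.2·tan24.9° = 196.0 + 312.0 = 508.0 kN/m
FS = 508.0 / 266.4 = 1.907

FS = 1.91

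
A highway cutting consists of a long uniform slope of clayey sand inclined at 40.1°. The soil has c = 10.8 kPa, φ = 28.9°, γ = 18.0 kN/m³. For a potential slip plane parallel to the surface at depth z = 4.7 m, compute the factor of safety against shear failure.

FS = 0.91

For an infinite slope with a slip plane parallel to the surface (no pore pressure): FS = [c + γz cos²β tanφ] / [γz sinβ cosβ].
γz = 18.0·4.7 = 84.60 kN/m²
Numerator = 10.8 + 84.60·cos²40.1°·tan28.9° = 10.8 + 84.60·0.5851·0.5520 = 38.125 kPa
Denominator = 84.60·sin40.1°·cos40.1° = 84.60·0.6441·0.7649 = 41.683 kPa
FS = 38.125 / 41.683 = 0.915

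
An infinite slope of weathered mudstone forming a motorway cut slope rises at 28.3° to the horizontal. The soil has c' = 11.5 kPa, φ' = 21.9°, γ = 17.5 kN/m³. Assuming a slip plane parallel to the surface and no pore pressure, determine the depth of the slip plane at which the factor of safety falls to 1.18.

z = 3.63 m

Setting FS = 1.18 in FS = [c' + γz cos²β tanφ'] / [γz sinβ cosβ] and solving for z:
z = c' / [γ cosβ (FS·sinβ − cosβ·tanφ')]
  = 11.5 / [17.5·cos28.3°·(1.18·sin28.3° − cos28.3°·tan21.9°)]
  = 11.5 / [17.5·0.8805·(1.18·0.4741 − 0.8805·0.4020)]
  = 11.5 / 3.1660 = 3.632 m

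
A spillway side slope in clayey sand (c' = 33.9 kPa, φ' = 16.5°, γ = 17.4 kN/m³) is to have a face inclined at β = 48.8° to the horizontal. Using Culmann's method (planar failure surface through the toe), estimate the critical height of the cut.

Culmann's analysis gives the critical failure plane at α_cr = (β + φ')/2 = (48.8 + 16.5)/2 = 32.6°, and the critical height
H_c = (4c'/γ) · sinβ cosφ' / [1 − cos(β − φ')]
    = (4·33.9/17.4) · sin48.8°·cos16.5° / [1 − cos(32.3°)]
    = 7.793 · 0.7524·0.9588 / [1 − 0.8453]
    = 7.793 · 0.7214 / 0.1547
    = 36.33 m

H_c = 36.33 m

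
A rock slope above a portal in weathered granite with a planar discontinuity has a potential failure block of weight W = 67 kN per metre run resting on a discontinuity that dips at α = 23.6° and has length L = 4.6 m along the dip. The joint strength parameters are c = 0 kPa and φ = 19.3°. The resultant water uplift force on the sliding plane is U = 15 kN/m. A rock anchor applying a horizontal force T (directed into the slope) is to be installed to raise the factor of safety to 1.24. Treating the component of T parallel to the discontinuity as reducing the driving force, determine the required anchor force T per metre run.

Resolving forces along and normal to the sliding plane, with the horizontal anchor force T adding T·sinα to the effective normal force and T·cosα acting up the plane against the driving force:
FS = [cL + (W cosα − U + T sinα) tanφ] / [W sinα − T cosα]
Without the anchor: N' = 46.4 kN/m, driving T_d = 26.8 kN/m, resisting R = 0·4.6 + 46.4·tan19.3° = 16.2 kN/m, FS = 0.61.
Setting FS = 1.24 and solving for T:
1.24·(26.8 − T cos23.6°) = 16.2 + T sin23.6°·tan19.3°
T·(sin23.6°·tan19.3° + 1.24·cos23.6°) = 1.24·26.8 − 16.2
T·(0.4003·0.3502 + 1.24·0.9164) = 33.3 − 16.2 = 17.0
T·1.2765 = 17.0
T = 13.3 kN/m

T = 13 kN/m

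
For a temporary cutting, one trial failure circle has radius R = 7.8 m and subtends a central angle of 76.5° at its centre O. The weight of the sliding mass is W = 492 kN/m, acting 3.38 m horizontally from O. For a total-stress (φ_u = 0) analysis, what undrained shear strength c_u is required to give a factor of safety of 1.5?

FS = c_u·L_a·R / (W·d), so c_u = FS·W·d / (L_a·R).
Arc length L_a = R·θ = 7.8·(76.5°·π/180) = 7.8·1.3352 = 10.41 m
c_u = 1.5·492·3.38 / (10.41·7.8) = 2494.4 / 81.23 = 30.71 kPa

c_u = 30.7 kPa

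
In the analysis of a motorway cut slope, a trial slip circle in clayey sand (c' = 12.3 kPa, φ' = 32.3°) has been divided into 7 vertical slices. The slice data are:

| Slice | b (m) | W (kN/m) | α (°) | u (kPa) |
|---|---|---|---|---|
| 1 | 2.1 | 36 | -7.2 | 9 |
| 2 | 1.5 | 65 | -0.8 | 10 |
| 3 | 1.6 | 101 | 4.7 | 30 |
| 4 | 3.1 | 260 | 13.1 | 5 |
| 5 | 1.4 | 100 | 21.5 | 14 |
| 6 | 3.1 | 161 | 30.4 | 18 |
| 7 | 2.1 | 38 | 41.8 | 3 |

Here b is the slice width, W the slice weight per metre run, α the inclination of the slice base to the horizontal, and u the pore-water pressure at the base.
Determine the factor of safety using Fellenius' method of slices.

FS = 2.59

Ordinary method of slices: FS = Σ[c'·Δl_i + (W_i cosα_i − u_i·Δl_i)·tanφ'] / Σ W_i sinα_i, with Δl_i = b_i / cosα_i.
Slice 1: Δl = 2.1/cos(-7.2°) = 2.117 m; N'_1 = 36·cos(-7.2°) − 9·2.117 = 16.7; c'Δl = 26.04; W sinα = -4.5
Slice 2: Δl = 1.5/cos(-0.8°) = 1.500 m; N'_2 = 65·cos(-0.8°) − 10·1.500 = 50.0; c'Δl = 18.45; W sinα = -0.9
Slice 3: Δl = 1.6/cos4.7° = 1.605 m; N'_3 = 101·cos4.7° − 30·1.605 = 52.5; c'Δl = 19.75; W sinα = 8.3
Slice 4: Δl = 3.1/cos13.1° = 3.183 m; N'_4 = 260·cos13.1° − 5·3.183 = 237.3; c'Δl = 39.15; W sinα = 58.9
Slice 5: Δl = 1.4/cos21.5° = 1.505 m; N'_5 = 100·cos21.5° − 14·1.505 = 72.0; c'Δl = 18.51; W sinα = 36.7
Slice 6: Δl = 3.1/cos30.4° = 3.594 m; N'_6 = 161·cos30.4° − 18·3.594 = 74.2; c'Δl = 44.21; W sinα = 81.5
Slice 7: Δl = 2.1/cos41.8° = 2.817 m; N'_7 = 38·cos41.8° − 3·2.817 = 19.9; c'Δl = 34.65; W sinα = 25.3
Σc'Δl = 200.7 kN/m; ΣN' = 522.5 kN/m; ΣW sinα = 205.2 kN/m
Resisting = 200.7 + 522.5·tan32.3° = 200.7 + 330.3 = 531.1 kN/m
FS = 531.1 / 205.2 = 2.588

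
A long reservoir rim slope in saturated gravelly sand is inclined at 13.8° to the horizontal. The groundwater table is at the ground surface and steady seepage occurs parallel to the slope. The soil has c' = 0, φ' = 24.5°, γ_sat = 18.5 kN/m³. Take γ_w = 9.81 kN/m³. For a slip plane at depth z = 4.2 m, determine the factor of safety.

With seepage parallel to the slope and the water table at the surface, the effective normal stress on the slip plane uses the buoyant unit weight γ' = γ_sat − γ_w while the driving shear stress uses γ_sat:
FS = [c' + γ' z cos²β tanφ'] / [γ_sat z sinβ cosβ]
(For c' = 0 this reduces to FS = (γ'/γ_sat)·tanφ'/tanβ.)
γ' = 18.5 − 9.81 = 8.69 kN/m³
Numerator = 0.0 + 8.69·4.2·cos²13.8°·tan24.5° = 0.0 + 8.69·4.2·0.9431·0.4557 = 15.687 kPa
Denominator = 18.5·4.2·sin13.8°·cos13.8° = 18.5·4.2·0.2385·0.9711 = 17.999 kPa
FS = 15.687 / 17.999 = 0.872

FS = 0.87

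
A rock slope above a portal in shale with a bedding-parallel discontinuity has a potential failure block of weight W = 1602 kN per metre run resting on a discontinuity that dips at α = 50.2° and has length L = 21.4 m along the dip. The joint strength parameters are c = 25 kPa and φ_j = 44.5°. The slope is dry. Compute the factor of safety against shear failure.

Resolving the block weight along and normal to the plane and applying the Mohr–Coulomb strength on the joint:
N' = W cosα = 1602·cos50.2° = 1025.5 kN/m
Driving force T = W sinα = 1602·sin50.2° = 1230.8 kN/m
Resisting force R = c·L + N'·tanφ_j = 25·21.4 + 1025.5·tan44.5° = 535.0 + 1007.7 = 1542.7 kN/m
FS = R / T = 1542.7 / 1230.8 = 1.253

FS = 1.25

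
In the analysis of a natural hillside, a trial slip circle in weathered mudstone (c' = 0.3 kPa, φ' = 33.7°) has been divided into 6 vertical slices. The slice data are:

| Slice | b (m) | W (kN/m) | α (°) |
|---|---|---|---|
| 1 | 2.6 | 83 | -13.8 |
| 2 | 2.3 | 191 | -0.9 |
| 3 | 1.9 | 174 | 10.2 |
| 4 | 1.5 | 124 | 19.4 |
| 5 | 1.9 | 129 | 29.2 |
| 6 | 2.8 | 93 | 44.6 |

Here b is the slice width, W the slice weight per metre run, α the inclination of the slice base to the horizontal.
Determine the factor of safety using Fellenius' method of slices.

FS = 2.80

Ordinary method of slices: FS = Σ[c'·Δl_i + (W_i cosα_i)·tanφ'] / Σ W_i sinα_i, with Δl_i = b_i / cosα_i.
Slice 1: Δl = 2.6/cos(-13.8°) = 2.677 m; N'_1 = 83·cos(-13.8°) = 80.6; c'Δl = 0.80; W sinα = -19.8
Slice 2: Δl = 2.3/cos(-0.9°) = 2.300 m; N'_2 = 191·cos(-0.9°) = 191.0; c'Δl = 0.69; W sinα = -3.0
Slice 3: Δl = 1.9/cos10.2° = 1.931 m; N'_3 = 174·cos10.2° = 171.3; c'Δl = 0.58; W sinα = 30.8
Slice 4: Δl = 1.5/cos19.4° = 1.590 m; N'_4 = 124·cos19.4° = 117.0; c'Δl = 0.48; W sinα = 41.2
Slice 5: Δl = 1.9/cos29.2° = 2.177 m; N'_5 = 129·cos29.2° = 112.6; c'Δl = 0.65; W sinα = 62.9
Slice 6: Δl = 2.8/cos44.6° = 3.932 m; N'_6 = 93·cos44.6° = 66.2; c'Δl = 1.18; W sinα = 65.3
Σc'Δl = 4.4 kN/m; ΣN' = 738.6 kN/m; ΣW sinα = 177.4 kN/m
Resisting = 4.4 + 738.6·tan33.7° = 4.4 + 492.6 = 497.0 kN/m
FS = 497.0 / 177.4 = 2.801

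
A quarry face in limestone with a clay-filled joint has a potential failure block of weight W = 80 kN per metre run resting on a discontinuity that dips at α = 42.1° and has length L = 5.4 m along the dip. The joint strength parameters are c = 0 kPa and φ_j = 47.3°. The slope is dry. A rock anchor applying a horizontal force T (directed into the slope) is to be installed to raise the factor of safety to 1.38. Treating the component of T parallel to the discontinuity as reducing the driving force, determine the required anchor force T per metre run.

Resolving forces along and normal to the sliding plane, with the horizontal anchor force T adding T·sinα to the effective normal force and T·cosα acting up the plane against the driving force:
FS = [cL + (W cosα + T sinα) tanφ_j] / [W sinα − T cosα]
Without the anchor: N' = 59.4 kN/m, driving T_d = 53.6 kN/m, resisting R = 0·5.4 + 59.4·tan47.3° = 64.3 kN/m, FS = 1.20.
Setting FS = 1.38 and solving for T:
1.38·(53.6 − T cos42.1°) = 64.3 + T sin42.1°·tan47.3°
T·(sin42.1°·tan47.3° + 1.38·cos42.1°) = 1.38·53.6 − 64.3
T·(0.6704·1.0837 + 1.38·0.7420) = 74.0 − 64.3 = 9.7
T·1.7505 = 9.7
T = 5.5 kN/m

T = 6 kN/m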